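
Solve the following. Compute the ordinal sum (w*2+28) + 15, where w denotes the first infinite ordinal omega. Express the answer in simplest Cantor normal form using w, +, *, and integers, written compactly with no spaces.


Compute (w*2+28) + 15.
Ordinal + is associative but NOT commutative; for finite n>0, n + w = w but w + n stays w+n.
By associativity: (w*2+28) + 15 = w*2 + (28+15) = w*2+43.
Result = w*2+43

w*2+43


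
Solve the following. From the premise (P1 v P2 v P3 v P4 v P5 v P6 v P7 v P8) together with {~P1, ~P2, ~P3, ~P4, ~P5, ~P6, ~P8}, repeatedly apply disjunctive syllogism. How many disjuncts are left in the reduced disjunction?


Original disjuncts (8): P1, P2, P3, P4, P5, P6, P7, P8
Negated (eliminate): ~P1, ~P2, ~P3, ~P4, ~P5, ~P6, ~P8
Remaining disjuncts: P7
Count = 8 - 7 = 1

1


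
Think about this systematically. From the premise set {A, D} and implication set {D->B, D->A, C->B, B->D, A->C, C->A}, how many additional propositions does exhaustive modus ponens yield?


Initial facts: {A, D}
Apply modus ponens to closure:
  D and D->B  =>  B
  A and A->C  =>  C
Final known: {A, B, C, D}
New propositions: {B, C}
Count = 2

2


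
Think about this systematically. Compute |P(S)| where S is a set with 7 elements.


The power set of a set with n elements has 2^n elements.
|P(S)| = 2^7 = 128

128


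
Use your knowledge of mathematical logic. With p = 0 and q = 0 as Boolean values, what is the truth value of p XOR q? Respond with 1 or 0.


p = 0, q = 0
Operation: p XOR q
Evaluate: 0 XOR 0 = 0

0


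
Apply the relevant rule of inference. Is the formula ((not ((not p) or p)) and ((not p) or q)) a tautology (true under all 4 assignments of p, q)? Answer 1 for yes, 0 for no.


Check all 4 assignments:
p=0, q=0: 0
p=0, q=1: 0
p=1, q=0: 0
p=1, q=1: 0
Satisfying count = 0/4.
Tautology iff count = 4: no.

0


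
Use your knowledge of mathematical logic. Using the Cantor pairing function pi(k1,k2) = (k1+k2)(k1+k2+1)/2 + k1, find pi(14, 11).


k1 + k2 = 25
(k1+k2)(k1+k2+1)/2 = 25 * 26 / 2 = 325
pi = 325 + 14 = 339

339


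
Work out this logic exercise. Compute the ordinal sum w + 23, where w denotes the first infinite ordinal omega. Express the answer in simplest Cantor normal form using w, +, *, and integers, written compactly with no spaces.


Compute w + 23.
Ordinal + is associative but NOT commutative; for finite n>0, n + w = w but w + n stays w+n.
w + 23 is already in normal form (a successor ordinal beyond w).
Result = w+23

w+23


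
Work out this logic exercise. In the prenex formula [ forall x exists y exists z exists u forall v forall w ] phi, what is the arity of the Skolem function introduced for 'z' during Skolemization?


Quantifier prefix: forall x exists y exists z exists u forall v forall w
'z' is existentially quantified at position 3.
Universal variables preceding it: x
Skolem function arity = 1

1


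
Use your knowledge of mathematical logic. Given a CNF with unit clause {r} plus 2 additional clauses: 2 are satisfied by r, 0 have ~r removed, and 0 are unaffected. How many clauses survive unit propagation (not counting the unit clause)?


Satisfied (removed): 2
Shortened (remain): 0
Unchanged (remain): 0
Remaining = 0 + 0 = 0

0


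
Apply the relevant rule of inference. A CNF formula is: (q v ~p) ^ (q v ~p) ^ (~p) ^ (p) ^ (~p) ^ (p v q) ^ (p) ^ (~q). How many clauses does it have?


A CNF formula is a conjunction of clauses.
Clauses are separated by ^.
Counting the conjuncts: 8 clauses.

8


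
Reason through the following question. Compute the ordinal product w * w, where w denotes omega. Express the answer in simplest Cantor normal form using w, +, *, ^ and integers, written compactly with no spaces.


Compute w * w.
Ordinal * is associative and left-distributive over +, but NOT commutative; for finite n>1, n*w = w but w*n stays w*n.
w * w = w^2 by definition.
Result = w^2

w^2


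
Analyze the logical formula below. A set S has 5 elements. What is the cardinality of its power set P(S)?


The power set of a set with n elements has 2^n elements.
|P(S)| = 2^5 = 32

32


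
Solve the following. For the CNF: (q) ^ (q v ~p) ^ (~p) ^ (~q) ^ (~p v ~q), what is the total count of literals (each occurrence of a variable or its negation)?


Counting literals in each clause:
Clause 1: 1 literal(s)
Clause 2: 2 literal(s)
Clause 3: 1 literal(s)
Clause 4: 1 literal(s)
Clause 5: 2 literal(s)
Total = 7

7


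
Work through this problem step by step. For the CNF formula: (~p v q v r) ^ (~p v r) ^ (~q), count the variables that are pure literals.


Check each variable for pure literal status:
p: pure negative
q: mixed (not pure)
r: pure positive
Pure literal count = 2

2


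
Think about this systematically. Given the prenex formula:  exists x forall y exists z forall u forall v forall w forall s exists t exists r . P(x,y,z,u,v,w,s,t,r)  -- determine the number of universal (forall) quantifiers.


Quantifier prefix: exists x forall y exists z forall u forall v forall w forall s exists t exists r
Mark each quantifier type:
  E U E U U U U E E
Universal count = 5, Existential count = 4
Asked for universal (forall) quantifiers: 5

5


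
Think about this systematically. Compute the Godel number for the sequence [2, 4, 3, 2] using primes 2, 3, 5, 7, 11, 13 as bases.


Encode each element as an exponent of the corresponding prime:
  2^2 = 4
  3^4 = 81
  5^3 = 125
  7^2 = 49
Product = 4 * 81 * 125 * 49 = 1984500

1984500


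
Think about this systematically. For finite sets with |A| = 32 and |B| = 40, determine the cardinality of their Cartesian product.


The Cartesian product A x B contains all ordered pairs (a, b).
|A x B| = |A| * |B| = 32 * 40 = 1280

1280


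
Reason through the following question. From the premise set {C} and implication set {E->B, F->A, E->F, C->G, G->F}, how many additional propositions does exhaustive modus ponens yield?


Initial facts: {C}
Apply modus ponens to closure:
  C and C->G  =>  G
  G and G->F  =>  F
  F and F->A  =>  A
Final known: {A, C, F, G}
New propositions: {A, F, G}
Count = 3

3


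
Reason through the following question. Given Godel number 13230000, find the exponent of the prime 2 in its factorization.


Factorize 13230000 by dividing by 2 repeatedly.
Division steps: 2 divides 13230000 exactly 4 time(s).
Exponent of 2 = 4

4


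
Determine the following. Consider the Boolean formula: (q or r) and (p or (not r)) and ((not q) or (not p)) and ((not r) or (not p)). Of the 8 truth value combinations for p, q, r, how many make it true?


Evaluate all 8 assignments for p, q, r:
p=0, q=0, r=0: 0
p=0, q=0, r=1: 0
p=0, q=1, r=0: 1
p=0, q=1, r=1: 0
p=1, q=0, r=0: 0
p=1, q=0, r=1: 0
p=1, q=1, r=0: 0
p=1, q=1, r=1: 0
Satisfying count = 1

1


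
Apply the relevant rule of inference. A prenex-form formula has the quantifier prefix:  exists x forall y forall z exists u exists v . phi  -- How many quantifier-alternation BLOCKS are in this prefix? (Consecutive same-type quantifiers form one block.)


Quantifier-type sequence: E A A E E  (A=forall, E=exists)
Group into maximal same-type runs:
  Ex1 | Ax2 | Ex2
Number of blocks = 3

3


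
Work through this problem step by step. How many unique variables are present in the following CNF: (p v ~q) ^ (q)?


Identify each variable that appears in the formula.
Variables found: p, q
Count = 2

2


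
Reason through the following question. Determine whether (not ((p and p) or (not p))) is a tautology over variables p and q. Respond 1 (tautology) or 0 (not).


Check all 4 assignments:
p=0, q=0: 0
p=0, q=1: 0
p=1, q=0: 0
p=1, q=1: 0
Satisfying count = 0/4.
Tautology iff count = 4: no.

0


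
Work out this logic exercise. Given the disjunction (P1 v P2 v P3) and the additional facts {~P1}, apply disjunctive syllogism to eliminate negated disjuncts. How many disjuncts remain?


Original disjuncts (3): P1, P2, P3
Negated (eliminate): ~P1
Remaining disjuncts: P2, P3
Count = 3 - 1 = 2

2


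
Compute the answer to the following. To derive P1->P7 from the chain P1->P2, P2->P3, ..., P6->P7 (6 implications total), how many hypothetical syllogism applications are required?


With 6 implications in a chain connecting 7 propositions:
P1->P2, P2->P3, ..., P6->P7
Steps needed = (number of implications) - 1 = 6 - 1 = 5

5


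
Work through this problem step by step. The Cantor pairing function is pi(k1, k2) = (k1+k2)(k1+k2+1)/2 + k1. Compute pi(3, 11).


k1 + k2 = 14
(k1+k2)(k1+k2+1)/2 = 14 * 15 / 2 = 105
pi = 105 + 3 = 108

108


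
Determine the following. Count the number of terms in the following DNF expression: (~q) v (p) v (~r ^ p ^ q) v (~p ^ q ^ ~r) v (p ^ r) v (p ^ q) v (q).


A DNF formula is a disjunction of terms (conjunctions).
Terms are separated by v.
Counting the disjuncts: 7 terms.

7


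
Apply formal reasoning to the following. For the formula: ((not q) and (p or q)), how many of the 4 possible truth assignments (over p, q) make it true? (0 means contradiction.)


Check all 4 assignments:
p=0, q=0: 0
p=0, q=1: 0
p=1, q=0: 1
p=1, q=1: 0
Count of True = 1

1


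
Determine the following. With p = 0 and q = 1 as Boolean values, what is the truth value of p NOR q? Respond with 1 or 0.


p = 0, q = 1
Operation: p NOR q
Evaluate: 0 NOR 1 = 0

0


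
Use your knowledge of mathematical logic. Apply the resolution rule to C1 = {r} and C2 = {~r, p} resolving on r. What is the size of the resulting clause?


Remove r from C1 and ~r from C2.
C1 remainder: {}
C2 remainder: {p}
Union (resolvent): {p}
Resolvent has 1 literal(s).

1


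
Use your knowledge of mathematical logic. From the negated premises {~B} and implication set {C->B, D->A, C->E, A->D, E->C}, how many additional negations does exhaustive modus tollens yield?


Initial negated facts: {~B}
Apply modus tollens to closure:
  ~B and C->B  =>  ~C
  ~C and E->C  =>  ~E
Final negated: {~B, ~C, ~E}
New negations: {~C, ~E}
Count = 2

2


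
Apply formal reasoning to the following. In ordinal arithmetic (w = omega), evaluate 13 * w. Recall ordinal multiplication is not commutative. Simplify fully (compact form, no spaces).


Compute 13 * w.
Ordinal * is associative and left-distributive over +, but NOT commutative; for finite n>1, n*w = w but w*n stays w*n.
For finite n>0, n * w = sup{n*k : k<w} = w. So 13 * w = w.
Result = w

w


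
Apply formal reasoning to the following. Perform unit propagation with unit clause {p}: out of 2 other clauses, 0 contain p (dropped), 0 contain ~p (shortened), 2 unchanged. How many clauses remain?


Satisfied (removed): 0
Shortened (remain): 0
Unchanged (remain): 2
Remaining = 0 + 2 = 2

2


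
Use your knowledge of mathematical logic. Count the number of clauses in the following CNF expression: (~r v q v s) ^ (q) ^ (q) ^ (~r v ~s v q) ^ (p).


A CNF formula is a conjunction of clauses.
Clauses are separated by ^.
Counting the conjuncts: 5 clauses.

5


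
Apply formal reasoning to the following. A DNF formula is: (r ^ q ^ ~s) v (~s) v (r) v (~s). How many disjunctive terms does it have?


A DNF formula is a disjunction of terms (conjunctions).
Terms are separated by v.
Counting the disjuncts: 4 terms.

4


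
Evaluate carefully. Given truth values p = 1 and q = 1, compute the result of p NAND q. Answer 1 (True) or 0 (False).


p = 1, q = 1
Operation: p NAND q
Evaluate: 1 NAND 1 = 0

0


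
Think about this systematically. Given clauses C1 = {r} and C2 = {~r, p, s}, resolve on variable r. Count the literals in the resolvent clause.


Remove r from C1 and ~r from C2.
C1 remainder: {}
C2 remainder: {p, s}
Union (resolvent): {p, s}
Resolvent has 2 literal(s).

2


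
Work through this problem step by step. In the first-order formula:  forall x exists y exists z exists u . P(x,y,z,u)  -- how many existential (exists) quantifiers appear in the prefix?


Quantifier prefix: forall x exists y exists z exists u
Mark each quantifier type:
  U E E E
Universal count = 1, Existential count = 3
Asked for existential (exists) quantifiers: 3

3


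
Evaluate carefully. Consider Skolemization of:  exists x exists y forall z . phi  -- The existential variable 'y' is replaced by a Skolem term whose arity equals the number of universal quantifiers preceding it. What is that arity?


Quantifier prefix: exists x exists y forall z
'y' is existentially quantified at position 2.
No universal quantifiers precede it.
Skolem function arity = 0 (a Skolem constant)

0


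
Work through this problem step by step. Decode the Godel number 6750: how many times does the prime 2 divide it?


Factorize 6750 by dividing by 2 repeatedly.
Division steps: 2 divides 6750 exactly 1 time(s).
Exponent of 2 = 1

1


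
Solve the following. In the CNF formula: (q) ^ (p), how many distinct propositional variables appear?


Identify each variable that appears in the formula.
Variables found: p, q
Count = 2

2


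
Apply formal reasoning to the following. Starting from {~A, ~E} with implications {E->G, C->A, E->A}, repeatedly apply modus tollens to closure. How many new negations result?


Initial negated facts: {~A, ~E}
Apply modus tollens to closure:
  ~A and C->A  =>  ~C
Final negated: {~A, ~C, ~E}
New negations: {~C}
Count = 1

1


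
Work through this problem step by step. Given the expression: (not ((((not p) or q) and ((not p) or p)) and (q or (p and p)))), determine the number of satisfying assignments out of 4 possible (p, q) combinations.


Check all 4 assignments:
p=0, q=0: 1
p=0, q=1: 0
p=1, q=0: 1
p=1, q=1: 0
Count of True = 2

2


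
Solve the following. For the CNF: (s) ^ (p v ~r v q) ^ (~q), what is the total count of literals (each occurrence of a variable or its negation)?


Counting literals in each clause:
Clause 1: 1 literal(s)
Clause 2: 3 literal(s)
Clause 3: 1 literal(s)
Total = 5

5


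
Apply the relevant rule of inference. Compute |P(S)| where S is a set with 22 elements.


The power set of a set with n elements has 2^n elements.
|P(S)| = 2^22 = 4194304

4194304


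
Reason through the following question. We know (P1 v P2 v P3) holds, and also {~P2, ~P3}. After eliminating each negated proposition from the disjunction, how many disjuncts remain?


Original disjuncts (3): P1, P2, P3
Negated (eliminate): ~P2, ~P3
Remaining disjuncts: P1
Count = 3 - 2 = 1

1


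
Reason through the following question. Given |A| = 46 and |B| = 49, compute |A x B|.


The Cartesian product A x B contains all ordered pairs (a, b).
|A x B| = |A| * |B| = 46 * 49 = 2254

2254


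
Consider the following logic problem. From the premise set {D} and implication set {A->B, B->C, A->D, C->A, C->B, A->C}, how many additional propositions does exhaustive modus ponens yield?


Initial facts: {D}
Apply modus ponens to closure:
  (no implication fires)
Final known: {D}
New propositions: {(none)}
Count = 0

0


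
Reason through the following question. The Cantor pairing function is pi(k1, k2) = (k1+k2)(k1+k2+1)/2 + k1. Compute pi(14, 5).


k1 + k2 = 19
(k1+k2)(k1+k2+1)/2 = 19 * 20 / 2 = 190
pi = 190 + 14 = 204

204


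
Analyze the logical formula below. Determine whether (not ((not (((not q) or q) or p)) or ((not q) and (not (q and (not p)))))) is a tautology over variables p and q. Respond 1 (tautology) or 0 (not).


Check all 4 assignments:
p=0, q=0: 0
p=0, q=1: 1
p=1, q=0: 0
p=1, q=1: 1
Satisfying count = 2/4.
Tautology iff count = 4: no.

0


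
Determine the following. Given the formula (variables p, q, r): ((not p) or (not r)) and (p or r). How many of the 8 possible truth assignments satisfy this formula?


Evaluate all 8 assignments for p, q, r:
p=0, q=0, r=0: 0
p=0, q=0, r=1: 1
p=0, q=1, r=0: 0
p=0, q=1, r=1: 1
p=1, q=0, r=0: 1
p=1, q=0, r=1: 0
p=1, q=1, r=0: 1
p=1, q=1, r=1: 0
Satisfying count = 4

4


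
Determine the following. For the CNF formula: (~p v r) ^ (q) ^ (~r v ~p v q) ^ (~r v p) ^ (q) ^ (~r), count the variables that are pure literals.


Check each variable for pure literal status:
p: mixed (not pure)
q: pure positive
r: mixed (not pure)
Pure literal count = 1

1


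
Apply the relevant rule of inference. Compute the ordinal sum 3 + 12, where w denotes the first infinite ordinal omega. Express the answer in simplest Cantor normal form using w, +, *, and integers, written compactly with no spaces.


Compute 3 + 12.
Ordinal + is associative but NOT commutative; for finite n>0, n + w = w but w + n stays w+n.
Both operands finite; ordinal + agrees with natural +: 3 + 12 = 15.
Result = 15

15


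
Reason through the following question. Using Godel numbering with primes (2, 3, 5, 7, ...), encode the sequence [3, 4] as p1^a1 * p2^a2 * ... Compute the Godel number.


Encode each element as an exponent of the corresponding prime:
  2^3 = 8
  3^4 = 81
Product = 8 * 81 = 648

648


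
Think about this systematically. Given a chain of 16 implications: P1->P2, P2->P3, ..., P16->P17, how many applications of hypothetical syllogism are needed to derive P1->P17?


With 16 implications in a chain connecting 17 propositions:
P1->P2, P2->P3, ..., P16->P17
Steps needed = (number of implications) - 1 = 16 - 1 = 15

15


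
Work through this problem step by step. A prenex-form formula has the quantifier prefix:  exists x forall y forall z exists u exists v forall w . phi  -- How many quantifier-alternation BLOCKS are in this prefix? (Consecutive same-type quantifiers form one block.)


Quantifier-type sequence: E A A E E A  (A=forall, E=exists)
Group into maximal same-type runs:
  Ex1 | Ax2 | Ex2 | Ax1
Number of blocks = 4

4


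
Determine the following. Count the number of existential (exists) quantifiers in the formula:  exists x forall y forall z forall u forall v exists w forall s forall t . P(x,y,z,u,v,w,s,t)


Quantifier prefix: exists x forall y forall z forall u forall v exists w forall s forall t
Mark each quantifier type:
  E U U U U E U U
Universal count = 6, Existential count = 2
Asked for existential (exists) quantifiers: 2

2


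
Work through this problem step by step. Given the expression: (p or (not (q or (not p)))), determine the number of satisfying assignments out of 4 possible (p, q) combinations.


Check all 4 assignments:
p=0, q=0: 0
p=0, q=1: 0
p=1, q=0: 1
p=1, q=1: 1
Count of True = 2

2


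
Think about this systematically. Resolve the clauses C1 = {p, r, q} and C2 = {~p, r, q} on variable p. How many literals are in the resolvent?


Remove p from C1 and ~p from C2.
C1 remainder: {r, q}
C2 remainder: {r, q}
Union (resolvent): {q, r}
Resolvent has 2 literal(s).

2


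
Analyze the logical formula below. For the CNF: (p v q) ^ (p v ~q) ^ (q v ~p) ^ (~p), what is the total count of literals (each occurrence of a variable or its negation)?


Counting literals in each clause:
Clause 1: 2 literal(s)
Clause 2: 2 literal(s)
Clause 3: 2 literal(s)
Clause 4: 1 literal(s)
Total = 7

7


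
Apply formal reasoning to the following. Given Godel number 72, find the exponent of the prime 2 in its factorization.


Factorize 72 by dividing by 2 repeatedly.
Division steps: 2 divides 72 exactly 3 time(s).
Exponent of 2 = 3

3


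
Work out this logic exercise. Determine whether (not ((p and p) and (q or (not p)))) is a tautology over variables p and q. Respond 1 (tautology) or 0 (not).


Check all 4 assignments:
p=0, q=0: 1
p=0, q=1: 1
p=1, q=0: 1
p=1, q=1: 0
Satisfying count = 3/4.
Tautology iff count = 4: no.

0


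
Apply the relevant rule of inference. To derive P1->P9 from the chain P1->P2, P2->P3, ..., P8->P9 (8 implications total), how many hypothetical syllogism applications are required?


With 8 implications in a chain connecting 9 propositions:
P1->P2, P2->P3, ..., P8->P9
Steps needed = (number of implications) - 1 = 8 - 1 = 7

7


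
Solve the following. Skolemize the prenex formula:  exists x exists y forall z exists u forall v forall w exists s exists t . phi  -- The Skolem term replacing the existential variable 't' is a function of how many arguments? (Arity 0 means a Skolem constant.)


Quantifier prefix: exists x exists y forall z exists u forall v forall w exists s exists t
't' is existentially quantified at position 8.
Universal variables preceding it: z, v, w
Skolem function arity = 3

3


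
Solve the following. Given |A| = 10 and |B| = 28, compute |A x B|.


The Cartesian product A x B contains all ordered pairs (a, b).
|A x B| = |A| * |B| = 10 * 28 = 280

280


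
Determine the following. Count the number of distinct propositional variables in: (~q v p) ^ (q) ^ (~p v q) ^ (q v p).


Identify each variable that appears in the formula.
Variables found: p, q
Count = 2

2


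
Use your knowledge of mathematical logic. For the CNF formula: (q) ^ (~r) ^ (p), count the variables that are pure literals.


Check each variable for pure literal status:
p: pure positive
q: pure positive
r: pure negative
Pure literal count = 3

3


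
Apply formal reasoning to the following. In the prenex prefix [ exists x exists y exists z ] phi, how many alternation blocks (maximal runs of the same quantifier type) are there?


Quantifier-type sequence: E E E  (A=forall, E=exists)
Group into maximal same-type runs:
  Ex3
Number of blocks = 1

1


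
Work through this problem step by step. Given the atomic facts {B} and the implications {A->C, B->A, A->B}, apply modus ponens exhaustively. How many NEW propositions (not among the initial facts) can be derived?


Initial facts: {B}
Apply modus ponens to closure:
  B and B->A  =>  A
  A and A->C  =>  C
Final known: {A, B, C}
New propositions: {A, C}
Count = 2

2


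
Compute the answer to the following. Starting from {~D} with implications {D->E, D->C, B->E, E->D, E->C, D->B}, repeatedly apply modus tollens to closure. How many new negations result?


Initial negated facts: {~D}
Apply modus tollens to closure:
  ~D and E->D  =>  ~E
  ~E and B->E  =>  ~B
Final negated: {~B, ~D, ~E}
New negations: {~B, ~E}
Count = 2

2


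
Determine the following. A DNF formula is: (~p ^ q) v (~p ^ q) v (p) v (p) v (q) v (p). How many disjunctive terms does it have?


A DNF formula is a disjunction of terms (conjunctions).
Terms are separated by v.
Counting the disjuncts: 6 terms.

6


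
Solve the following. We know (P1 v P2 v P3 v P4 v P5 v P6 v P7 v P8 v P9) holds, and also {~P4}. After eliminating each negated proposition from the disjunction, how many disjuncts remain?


Original disjuncts (9): P1, P2, P3, P4, P5, P6, P7, P8, P9
Negated (eliminate): ~P4
Remaining disjuncts: P1, P2, P3, P5, P6, P7, P8, P9
Count = 9 - 1 = 8

8


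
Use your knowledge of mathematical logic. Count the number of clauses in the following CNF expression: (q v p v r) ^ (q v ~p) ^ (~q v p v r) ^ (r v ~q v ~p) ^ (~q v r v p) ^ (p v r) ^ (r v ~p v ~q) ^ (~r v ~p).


A CNF formula is a conjunction of clauses.
Clauses are separated by ^.
Counting the conjuncts: 8 clauses.

8


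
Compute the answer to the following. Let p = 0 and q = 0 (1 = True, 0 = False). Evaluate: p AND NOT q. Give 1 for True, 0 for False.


p = 0, q = 0
Operation: p AND NOT q
Evaluate: 0 AND NOT 0 = 0

0


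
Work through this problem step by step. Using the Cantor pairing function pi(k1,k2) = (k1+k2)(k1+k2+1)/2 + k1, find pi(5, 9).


k1 + k2 = 14
(k1+k2)(k1+k2+1)/2 = 14 * 15 / 2 = 105
pi = 105 + 5 = 110

110


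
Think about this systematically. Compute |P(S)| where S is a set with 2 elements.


The power set of a set with n elements has 2^n elements.
|P(S)| = 2^2 = 4

4


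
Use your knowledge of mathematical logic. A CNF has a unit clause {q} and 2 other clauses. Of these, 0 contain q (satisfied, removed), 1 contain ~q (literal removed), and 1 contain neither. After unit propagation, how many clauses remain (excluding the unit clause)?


Satisfied (removed): 0
Shortened (remain): 1
Unchanged (remain): 1
Remaining = 1 + 1 = 2

2


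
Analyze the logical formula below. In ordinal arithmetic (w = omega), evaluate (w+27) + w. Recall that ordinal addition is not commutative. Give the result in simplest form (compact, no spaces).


Compute (w+27) + w.
Ordinal + is associative but NOT commutative; for finite n>0, n + w = w but w + n stays w+n.
(w+27) + w = w + (27+w) = w + w = w*2 (the finite tail 27 is absorbed by the right w).
Result = w*2

w*2


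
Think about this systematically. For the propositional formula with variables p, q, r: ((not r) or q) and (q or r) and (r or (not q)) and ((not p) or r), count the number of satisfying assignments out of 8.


Evaluate all 8 assignments for p, q, r:
p=0, q=0, r=0: 0
p=0, q=0, r=1: 0
p=0, q=1, r=0: 0
p=0, q=1, r=1: 1
p=1, q=0, r=0: 0
p=1, q=0, r=1: 0
p=1, q=1, r=0: 0
p=1, q=1, r=1: 1
Satisfying count = 2

2


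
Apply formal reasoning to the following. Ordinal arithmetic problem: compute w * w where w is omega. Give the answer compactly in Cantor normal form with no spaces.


Compute w * w.
Ordinal * is associative and left-distributive over +, but NOT commutative; for finite n>1, n*w = w but w*n stays w*n.
w * w = w^2 by definition.
Result = w^2

w^2


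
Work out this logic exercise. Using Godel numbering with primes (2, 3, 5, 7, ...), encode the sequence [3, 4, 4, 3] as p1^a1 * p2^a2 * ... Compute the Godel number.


Encode each element as an exponent of the corresponding prime:
  2^3 = 8
  3^4 = 81
  5^4 = 625
  7^3 = 343
Product = 8 * 81 * 625 * 343 = 138915000

138915000


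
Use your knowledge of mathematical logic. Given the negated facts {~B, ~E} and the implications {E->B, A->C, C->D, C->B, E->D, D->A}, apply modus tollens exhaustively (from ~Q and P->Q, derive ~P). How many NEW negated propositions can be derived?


Initial negated facts: {~B, ~E}
Apply modus tollens to closure:
  ~B and C->B  =>  ~C
  ~C and A->C  =>  ~A
  ~A and D->A  =>  ~D
Final negated: {~A, ~B, ~C, ~D, ~E}
New negations: {~A, ~C, ~D}
Count = 3

3


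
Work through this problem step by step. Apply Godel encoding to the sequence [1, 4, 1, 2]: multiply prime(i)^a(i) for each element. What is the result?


Encode each element as an exponent of the corresponding prime:
  2^1 = 2
  3^4 = 81
  5^1 = 5
  7^2 = 49
Product = 2 * 81 * 5 * 49 = 39690

39690


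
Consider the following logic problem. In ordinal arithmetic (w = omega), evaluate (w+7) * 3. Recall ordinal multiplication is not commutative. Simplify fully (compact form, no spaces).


Compute (w+7) * 3.
Ordinal * is associative and left-distributive over +, but NOT commutative; for finite n>1, n*w = w but w*n stays w*n.
(w+7) * 3 = (w+7) repeated 3 times. Each intermediate +7 is absorbed by the following w; only the last survives: w*3+7.
Result = w*3+7

w*3+7


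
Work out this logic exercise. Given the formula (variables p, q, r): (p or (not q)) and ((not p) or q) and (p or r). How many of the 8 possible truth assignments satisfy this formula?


Evaluate all 8 assignments for p, q, r:
p=0, q=0, r=0: 0
p=0, q=0, r=1: 1
p=0, q=1, r=0: 0
p=0, q=1, r=1: 0
p=1, q=0, r=0: 0
p=1, q=0, r=1: 0
p=1, q=1, r=0: 1
p=1, q=1, r=1: 1
Satisfying count = 3

3


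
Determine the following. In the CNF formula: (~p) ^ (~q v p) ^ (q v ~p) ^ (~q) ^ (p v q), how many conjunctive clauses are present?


A CNF formula is a conjunction of clauses.
Clauses are separated by ^.
Counting the conjuncts: 5 clauses.

5


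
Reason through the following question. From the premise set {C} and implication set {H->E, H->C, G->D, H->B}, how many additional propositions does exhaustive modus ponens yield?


Initial facts: {C}
Apply modus ponens to closure:
  (no implication fires)
Final known: {C}
New propositions: {(none)}
Count = 0

0


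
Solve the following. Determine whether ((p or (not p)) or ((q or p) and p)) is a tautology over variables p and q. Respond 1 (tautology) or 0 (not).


Check all 4 assignments:
p=0, q=0: 1
p=0, q=1: 1
p=1, q=0: 1
p=1, q=1: 1
Satisfying count = 4/4.
Tautology iff count = 4: yes.

1


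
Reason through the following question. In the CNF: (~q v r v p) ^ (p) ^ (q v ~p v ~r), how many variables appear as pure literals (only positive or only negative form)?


Check each variable for pure literal status:
p: mixed (not pure)
q: mixed (not pure)
r: mixed (not pure)
Pure literal count = 0

0


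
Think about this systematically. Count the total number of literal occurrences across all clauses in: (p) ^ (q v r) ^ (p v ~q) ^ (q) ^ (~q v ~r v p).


Counting literals in each clause:
Clause 1: 1 literal(s)
Clause 2: 2 literal(s)
Clause 3: 2 literal(s)
Clause 4: 1 literal(s)
Clause 5: 3 literal(s)
Total = 9

9


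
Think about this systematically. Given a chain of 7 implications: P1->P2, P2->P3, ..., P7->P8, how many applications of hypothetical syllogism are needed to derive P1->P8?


With 7 implications in a chain connecting 8 propositions:
P1->P2, P2->P3, ..., P7->P8
Steps needed = (number of implications) - 1 = 7 - 1 = 6

6


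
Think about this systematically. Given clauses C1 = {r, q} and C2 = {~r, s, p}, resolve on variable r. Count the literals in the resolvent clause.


Remove r from C1 and ~r from C2.
C1 remainder: {q}
C2 remainder: {s, p}
Union (resolvent): {p, q, s}
Resolvent has 3 literal(s).

3


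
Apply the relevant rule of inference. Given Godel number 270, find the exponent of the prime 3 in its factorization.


Factorize 270 by dividing by 3 repeatedly.
Division steps: 3 divides 270 exactly 3 time(s).
Exponent of 3 = 3

3


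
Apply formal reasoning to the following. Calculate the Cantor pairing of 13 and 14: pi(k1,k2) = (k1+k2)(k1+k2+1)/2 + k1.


k1 + k2 = 27
(k1+k2)(k1+k2+1)/2 = 27 * 28 / 2 = 378
pi = 378 + 13 = 391

391


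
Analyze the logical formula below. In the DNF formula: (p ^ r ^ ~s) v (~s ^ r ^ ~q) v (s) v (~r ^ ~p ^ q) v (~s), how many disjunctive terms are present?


A DNF formula is a disjunction of terms (conjunctions).
Terms are separated by v.
Counting the disjuncts: 5 terms.

5


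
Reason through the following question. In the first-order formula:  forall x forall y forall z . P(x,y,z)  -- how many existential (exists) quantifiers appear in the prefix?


Quantifier prefix: forall x forall y forall z
Mark each quantifier type:
  U U U
Universal count = 3, Existential count = 0
Asked for existential (exists) quantifiers: 0

0


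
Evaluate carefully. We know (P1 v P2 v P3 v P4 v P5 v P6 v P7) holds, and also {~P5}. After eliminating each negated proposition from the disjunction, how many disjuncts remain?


Original disjuncts (7): P1, P2, P3, P4, P5, P6, P7
Negated (eliminate): ~P5
Remaining disjuncts: P1, P2, P3, P4, P6, P7
Count = 7 - 1 = 6

6


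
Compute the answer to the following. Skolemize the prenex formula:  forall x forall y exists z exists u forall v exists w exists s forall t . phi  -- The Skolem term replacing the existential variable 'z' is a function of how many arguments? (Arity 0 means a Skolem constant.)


Quantifier prefix: forall x forall y exists z exists u forall v exists w exists s forall t
'z' is existentially quantified at position 3.
Universal variables preceding it: x, y
Skolem function arity = 2

2


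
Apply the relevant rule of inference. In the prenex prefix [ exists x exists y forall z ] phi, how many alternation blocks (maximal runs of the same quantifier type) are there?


Quantifier-type sequence: E E A  (A=forall, E=exists)
Group into maximal same-type runs:
  Ex2 | Ax1
Number of blocks = 2

2


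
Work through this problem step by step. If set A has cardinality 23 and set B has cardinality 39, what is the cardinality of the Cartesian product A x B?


The Cartesian product A x B contains all ordered pairs (a, b).
|A x B| = |A| * |B| = 23 * 39 = 897

897


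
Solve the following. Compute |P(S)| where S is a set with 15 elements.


The power set of a set with n elements has 2^n elements.
|P(S)| = 2^15 = 32768

32768


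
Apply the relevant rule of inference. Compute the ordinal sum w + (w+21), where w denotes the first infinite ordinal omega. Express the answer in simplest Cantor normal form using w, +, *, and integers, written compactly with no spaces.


Compute w + (w+21).
Ordinal + is associative but NOT commutative; for finite n>0, n + w = w but w + n stays w+n.
w + (w+21) = (w+w) + 21 = w*2+21.
Result = w*2+21

w*2+21


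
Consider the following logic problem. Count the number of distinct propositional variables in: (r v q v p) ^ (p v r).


Identify each variable that appears in the formula.
Variables found: p, q, r
Count = 3

3


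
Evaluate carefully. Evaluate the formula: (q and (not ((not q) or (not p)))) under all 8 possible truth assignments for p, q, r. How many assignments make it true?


Check all 8 assignments:
p=0, q=0, r=0: 0
p=0, q=0, r=1: 0
p=0, q=1, r=0: 0
p=0, q=1, r=1: 0
p=1, q=0, r=0: 0
p=1, q=0, r=1: 0
p=1, q=1, r=0: 1
p=1, q=1, r=1: 1
Count of True = 2

2


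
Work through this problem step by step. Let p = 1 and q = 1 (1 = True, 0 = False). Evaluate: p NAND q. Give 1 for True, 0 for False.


p = 1, q = 1
Operation: p NAND q
Evaluate: 1 NAND 1 = 0

0


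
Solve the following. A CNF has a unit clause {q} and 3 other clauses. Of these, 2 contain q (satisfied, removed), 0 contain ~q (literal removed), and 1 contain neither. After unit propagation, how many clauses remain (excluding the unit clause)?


Satisfied (removed): 2
Shortened (remain): 0
Unchanged (remain): 1
Remaining = 0 + 1 = 1

1


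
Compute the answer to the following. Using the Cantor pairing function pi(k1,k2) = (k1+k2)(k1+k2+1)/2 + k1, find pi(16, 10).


k1 + k2 = 26
(k1+k2)(k1+k2+1)/2 = 26 * 27 / 2 = 351
pi = 351 + 16 = 367

367


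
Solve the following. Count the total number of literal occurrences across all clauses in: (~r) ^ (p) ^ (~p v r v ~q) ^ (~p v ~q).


Counting literals in each clause:
Clause 1: 1 literal(s)
Clause 2: 1 literal(s)
Clause 3: 3 literal(s)
Clause 4: 2 literal(s)
Total = 7

7


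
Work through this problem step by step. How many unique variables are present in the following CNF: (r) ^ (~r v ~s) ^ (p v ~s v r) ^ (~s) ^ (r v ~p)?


Identify each variable that appears in the formula.
Variables found: p, r, s
Count = 3

3


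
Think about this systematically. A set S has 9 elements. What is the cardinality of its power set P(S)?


The power set of a set with n elements has 2^n elements.
|P(S)| = 2^9 = 512

512


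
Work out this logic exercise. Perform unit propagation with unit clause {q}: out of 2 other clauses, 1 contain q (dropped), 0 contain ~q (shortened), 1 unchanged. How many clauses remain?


Satisfied (removed): 1
Shortened (remain): 0
Unchanged (remain): 1
Remaining = 0 + 1 = 1

1


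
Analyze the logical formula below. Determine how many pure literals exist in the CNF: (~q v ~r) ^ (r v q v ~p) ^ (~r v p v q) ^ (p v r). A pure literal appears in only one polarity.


Check each variable for pure literal status:
p: mixed (not pure)
q: mixed (not pure)
r: mixed (not pure)
Pure literal count = 0

0


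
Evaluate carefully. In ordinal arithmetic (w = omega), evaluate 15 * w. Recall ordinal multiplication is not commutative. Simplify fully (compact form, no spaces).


Compute 15 * w.
Ordinal * is associative and left-distributive over +, but NOT commutative; for finite n>1, n*w = w but w*n stays w*n.
For finite n>0, n * w = sup{n*k : k<w} = w. So 15 * w = w.
Result = w

w


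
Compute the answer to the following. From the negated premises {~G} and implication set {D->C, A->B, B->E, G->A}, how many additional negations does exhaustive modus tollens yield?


Initial negated facts: {~G}
Apply modus tollens to closure:
  (no implication fires)
Final negated: {~G}
New negations: {(none)}
Count = 0

0


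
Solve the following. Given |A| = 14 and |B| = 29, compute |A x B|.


The Cartesian product A x B contains all ordered pairs (a, b).
|A x B| = |A| * |B| = 14 * 29 = 406

406


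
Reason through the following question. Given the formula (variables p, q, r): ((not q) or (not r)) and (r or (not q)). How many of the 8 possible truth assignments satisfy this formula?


Evaluate all 8 assignments for p, q, r:
p=0, q=0, r=0: 1
p=0, q=0, r=1: 1
p=0, q=1, r=0: 0
p=0, q=1, r=1: 0
p=1, q=0, r=0: 1
p=1, q=0, r=1: 1
p=1, q=1, r=0: 0
p=1, q=1, r=1: 0
Satisfying count = 4

4


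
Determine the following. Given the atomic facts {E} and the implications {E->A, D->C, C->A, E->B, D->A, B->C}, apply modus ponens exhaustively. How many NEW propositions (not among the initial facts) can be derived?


Initial facts: {E}
Apply modus ponens to closure:
  E and E->A  =>  A
  E and E->B  =>  B
  B and B->C  =>  C
Final known: {A, B, C, E}
New propositions: {A, B, C}
Count = 3

3


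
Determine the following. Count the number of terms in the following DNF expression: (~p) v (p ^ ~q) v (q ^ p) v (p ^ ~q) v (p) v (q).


A DNF formula is a disjunction of terms (conjunctions).
Terms are separated by v.
Counting the disjuncts: 6 terms.

6


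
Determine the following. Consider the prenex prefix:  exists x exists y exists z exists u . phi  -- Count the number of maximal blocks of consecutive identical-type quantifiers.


Quantifier-type sequence: E E E E  (A=forall, E=exists)
Group into maximal same-type runs:
  Ex4
Number of blocks = 1

1


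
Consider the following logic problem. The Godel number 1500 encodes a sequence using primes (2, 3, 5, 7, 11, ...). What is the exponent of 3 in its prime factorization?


Factorize 1500 by dividing by 3 repeatedly.
Division steps: 3 divides 1500 exactly 1 time(s).
Exponent of 3 = 1

1


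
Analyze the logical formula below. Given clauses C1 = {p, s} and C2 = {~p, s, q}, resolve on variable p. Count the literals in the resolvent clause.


Remove p from C1 and ~p from C2.
C1 remainder: {s}
C2 remainder: {s, q}
Union (resolvent): {q, s}
Resolvent has 2 literal(s).

2


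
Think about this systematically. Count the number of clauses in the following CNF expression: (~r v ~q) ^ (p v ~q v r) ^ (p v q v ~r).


A CNF formula is a conjunction of clauses.
Clauses are separated by ^.
Counting the conjuncts: 3 clauses.

3


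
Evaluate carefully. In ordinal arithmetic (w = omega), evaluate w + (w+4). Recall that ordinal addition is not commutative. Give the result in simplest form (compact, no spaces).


Compute w + (w+4).
Ordinal + is associative but NOT commutative; for finite n>0, n + w = w but w + n stays w+n.
w + (w+4) = (w+w) + 4 = w*2+4.
Result = w*2+4

w*2+4


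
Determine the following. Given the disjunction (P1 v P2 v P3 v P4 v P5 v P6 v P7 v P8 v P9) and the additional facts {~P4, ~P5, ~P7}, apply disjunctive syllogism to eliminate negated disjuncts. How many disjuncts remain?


Original disjuncts (9): P1, P2, P3, P4, P5, P6, P7, P8, P9
Negated (eliminate): ~P4, ~P5, ~P7
Remaining disjuncts: P1, P2, P3, P6, P8, P9
Count = 9 - 3 = 6

6


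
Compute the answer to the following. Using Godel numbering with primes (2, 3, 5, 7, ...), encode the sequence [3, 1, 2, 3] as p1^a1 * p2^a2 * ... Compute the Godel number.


Encode each element as an exponent of the corresponding prime:
  2^3 = 8
  3^1 = 3
  5^2 = 25
  7^3 = 343
Product = 8 * 3 * 25 * 343 = 205800

205800


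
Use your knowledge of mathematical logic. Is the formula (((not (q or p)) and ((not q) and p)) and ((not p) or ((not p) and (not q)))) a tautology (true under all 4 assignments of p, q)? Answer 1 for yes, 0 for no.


Check all 4 assignments:
p=0, q=0: 0
p=0, q=1: 0
p=1, q=0: 0
p=1, q=1: 0
Satisfying count = 0/4.
Tautology iff count = 4: no.

0


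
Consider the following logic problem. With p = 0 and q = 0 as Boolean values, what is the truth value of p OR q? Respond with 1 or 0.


p = 0, q = 0
Operation: p OR q
Evaluate: 0 OR 0 = 0

0


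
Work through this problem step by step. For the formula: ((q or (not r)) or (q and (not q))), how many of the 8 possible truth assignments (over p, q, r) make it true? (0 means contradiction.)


Check all 8 assignments:
p=0, q=0, r=0: 1
p=0, q=0, r=1: 0
p=0, q=1, r=0: 1
p=0, q=1, r=1: 1
p=1, q=0, r=0: 1
p=1, q=0, r=1: 0
p=1, q=1, r=0: 1
p=1, q=1, r=1: 1
Count of True = 6

6
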